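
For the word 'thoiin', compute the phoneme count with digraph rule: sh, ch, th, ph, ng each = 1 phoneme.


Parsing 'thoiin' greedily, digraphs first:
  'th' -> digraph (1 consonant phoneme) (phonemes so far: 1)
  'o' -> vowel phoneme (phonemes so far: 2)
  'i' -> vowel phoneme (phonemes so far: 3)
  'i' -> vowel phoneme (phonemes so far: 4)
  'n' -> consonant phoneme (phonemes so far: 5)
Total phonemes: 5

5


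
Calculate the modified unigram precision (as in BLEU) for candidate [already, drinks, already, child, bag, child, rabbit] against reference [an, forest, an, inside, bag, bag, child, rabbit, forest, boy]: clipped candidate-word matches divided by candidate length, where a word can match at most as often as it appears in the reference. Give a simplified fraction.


Reference word counts: {'an': 2, 'bag': 2, 'boy': 1, 'child': 1, 'forest': 2, 'inside': 1, 'rabbit': 1}
Checking each candidate word (with clipping):
  'already' -> not in reference -> no match (matches: 0)
  'drinks' -> not in reference -> no match (matches: 0)
  'already' -> not in reference -> no match (matches: 0)
  'child' -> in reference (ref count 1, used 1/1) -> match (matches: 1)
  'bag' -> in reference (ref count 2, used 1/2) -> match (matches: 2)
  'child' -> ref count 1 already used up (1/1) -> clipped, no match (matches: 2)
  'rabbit' -> in reference (ref count 1, used 1/1) -> match (matches: 3)
Clipped matches: 3, Candidate length: 7
Precision = 3/7

3/7


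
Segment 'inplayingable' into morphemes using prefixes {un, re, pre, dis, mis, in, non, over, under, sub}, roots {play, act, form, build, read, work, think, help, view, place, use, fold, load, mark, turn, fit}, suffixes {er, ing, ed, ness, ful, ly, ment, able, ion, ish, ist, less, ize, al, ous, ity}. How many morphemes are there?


Segmenting 'inplayingable' against the inventory:
  'in' -> prefix (morpheme 1)
  'play' -> root (morpheme 2)
  'ing' -> suffix (morpheme 3)
  'able' -> suffix (morpheme 4)
Total morphemes: 4

4


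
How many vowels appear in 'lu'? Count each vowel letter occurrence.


Scanning each character of 'lu':
  Position 1: 'l' -> consonant (running count: 0)
  Position 2: 'u' -> vowel (running count: 1)
Total vowels: 1

1


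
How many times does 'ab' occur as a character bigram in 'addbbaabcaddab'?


Scanning 'addbbaabcaddab' for bigram 'ab':
  Position 0: 'ad' -> no
  Position 1: 'dd' -> no
  Position 2: 'db' -> no
  Position 3: 'bb' -> no
  Position 4: 'ba' -> no
  Position 5: 'aa' -> no
  Position 6: 'ab' -> MATCH
  Position 7: 'bc' -> no
  Position 8: 'ca' -> no
  Position 9: 'ad' -> no
  Position 10: 'dd' -> no
  Position 11: 'da' -> no
  Position 12: 'ab' -> MATCH
Total matches: 2

2


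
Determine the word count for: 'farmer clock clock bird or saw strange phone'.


Counting words by splitting on spaces:
  Word 1: 'farmer'
  Word 2: 'clock'
  Word 3: 'clock'
  Word 4: 'bird'
  Word 5: 'or'
  Word 6: 'saw'
  Word 7: 'strange'
  Word 8: 'phone'
Total words: 8

8


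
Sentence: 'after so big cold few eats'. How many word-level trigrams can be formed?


Word trigrams from [6] words:
  Trigram 1: (after so big)
  Trigram 2: (so big cold)
  Trigram 3: (big cold few)
  Trigram 4: (cold few eats)
Total word trigrams: 6 - 2 = 4

4


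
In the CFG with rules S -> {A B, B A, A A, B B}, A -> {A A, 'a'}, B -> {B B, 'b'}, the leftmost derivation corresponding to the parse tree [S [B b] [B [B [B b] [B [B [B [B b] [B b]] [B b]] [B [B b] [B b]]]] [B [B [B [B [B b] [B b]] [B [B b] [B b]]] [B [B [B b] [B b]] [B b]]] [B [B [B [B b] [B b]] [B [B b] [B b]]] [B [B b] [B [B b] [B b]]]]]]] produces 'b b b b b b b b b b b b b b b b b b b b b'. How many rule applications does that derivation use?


Every bracketed nonterminal node [X ...] in the tree is produced by exactly one rule application.
Reading the tree off as a leftmost derivation:
  Step 1: S  =>  B B   (applied S -> B B)
  Step 2: B B  =>  b B   (applied B -> b)
  Step 3: b B  =>  b B B   (applied B -> B B)
  Step 4: b B B  =>  b B B B   (applied B -> B B)
  Step 5: b B B B  =>  b b B B   (applied B -> b)
  Step 6: b b B B  =>  b b B B B   (applied B -> B B)
  Step 7: b b B B B  =>  b b B B B B   (applied B -> B B)
  Step 8: b b B B B B  =>  b b B B B B B   (applied B -> B B)
  Step 9: b b B B B B B  =>  b b b B B B B   (applied B -> b)
  Step 10: b b b B B B B  =>  b b b b B B B   (applied B -> b)
  Step 11: b b b b B B B  =>  b b b b b B B   (applied B -> b)
  Step 12: b b b b b B B  =>  b b b b b B B B   (applied B -> B B)
  Step 13: b b b b b B B B  =>  b b b b b b B B   (applied B -> b)
  Step 14: b b b b b b B B  =>  b b b b b b b B   (applied B -> b)
  Step 15: b b b b b b b B  =>  b b b b b b b B B   (applied B -> B B)
  Step 16: b b b b b b b B B  =>  b b b b b b b B B B   (applied B -> B B)
  Step 17: b b b b b b b B B B  =>  b b b b b b b B B B B   (applied B -> B B)
  Step 18: b b b b b b b B B B B  =>  b b b b b b b B B B B B   (applied B -> B B)
  Step 19: b b b b b b b B B B B B  =>  b b b b b b b b B B B B   (applied B -> b)
  Step 20: b b b b b b b b B B B B  =>  b b b b b b b b b B B B   (applied B -> b)
  Step 21: b b b b b b b b b B B B  =>  b b b b b b b b b B B B B   (applied B -> B B)
  Step 22: b b b b b b b b b B B B B  =>  b b b b b b b b b b B B B   (applied B -> b)
  Step 23: b b b b b b b b b b B B B  =>  b b b b b b b b b b b B B   (applied B -> b)
  Step 24: b b b b b b b b b b b B B  =>  b b b b b b b b b b b B B B   (applied B -> B B)
  Step 25: b b b b b b b b b b b B B B  =>  b b b b b b b b b b b B B B B   (applied B -> B B)
  Step 26: b b b b b b b b b b b B B B B  =>  b b b b b b b b b b b b B B B   (applied B -> b)
  Step 27: b b b b b b b b b b b b B B B  =>  b b b b b b b b b b b b b B B   (applied B -> b)
  Step 28: b b b b b b b b b b b b b B B  =>  b b b b b b b b b b b b b b B   (applied B -> b)
  Step 29: b b b b b b b b b b b b b b B  =>  b b b b b b b b b b b b b b B B   (applied B -> B B)
  Step 30: b b b b b b b b b b b b b b B B  =>  b b b b b b b b b b b b b b B B B   (applied B -> B B)
  Step 31: b b b b b b b b b b b b b b B B B  =>  b b b b b b b b b b b b b b B B B B   (applied B -> B B)
  Step 32: b b b b b b b b b b b b b b B B B B  =>  b b b b b b b b b b b b b b b B B B   (applied B -> b)
  Step 33: b b b b b b b b b b b b b b b B B B  =>  b b b b b b b b b b b b b b b b B B   (applied B -> b)
  Step 34: b b b b b b b b b b b b b b b b B B  =>  b b b b b b b b b b b b b b b b B B B   (applied B -> B B)
  Step 35: b b b b b b b b b b b b b b b b B B B  =>  b b b b b b b b b b b b b b b b b B B   (applied B -> b)
  Step 36: b b b b b b b b b b b b b b b b b B B  =>  b b b b b b b b b b b b b b b b b b B   (applied B -> b)
  Step 37: b b b b b b b b b b b b b b b b b b B  =>  b b b b b b b b b b b b b b b b b b B B   (applied B -> B B)
  Step 38: b b b b b b b b b b b b b b b b b b B B  =>  b b b b b b b b b b b b b b b b b b b B   (applied B -> b)
  Step 39: b b b b b b b b b b b b b b b b b b b B  =>  b b b b b b b b b b b b b b b b b b b B B   (applied B -> B B)
  Step 40: b b b b b b b b b b b b b b b b b b b B B  =>  b b b b b b b b b b b b b b b b b b b b B   (applied B -> b)
  Step 41: b b b b b b b b b b b b b b b b b b b b B  =>  b b b b b b b b b b b b b b b b b b b b b   (applied B -> b)
Final yield: b b b b b b b b b b b b b b b b b b b b b
Total rewrite steps: 41

41


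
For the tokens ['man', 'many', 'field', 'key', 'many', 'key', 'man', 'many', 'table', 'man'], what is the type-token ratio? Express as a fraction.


Tokens: 10
Unique types: ('field', 'key', 'man', 'many', 'table') = 5
TTR = 5/10
Simplify: divide both by 5 -> 1/2
TTR = 1/2

1/2


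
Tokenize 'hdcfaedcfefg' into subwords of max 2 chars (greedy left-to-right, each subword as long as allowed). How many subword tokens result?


'hdcfaedcfefg' has 12 characters.
Chunking with max size 2:
  Chunk 1: 'hd' (positions 0-1)
  Chunk 2: 'cf' (positions 2-3)
  Chunk 3: 'ae' (positions 4-5)
  Chunk 4: 'dc' (positions 6-7)
  Chunk 5: 'fe' (positions 8-9)
  Chunk 6: 'fg' (positions 10-11)
Total chunks: ceil(12 / 2) = 6

6


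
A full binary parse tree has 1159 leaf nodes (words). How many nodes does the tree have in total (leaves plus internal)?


Leaf nodes (terminals): 1159
Internal nodes = n - 1 = 1159 - 1 = 1158
Total = leaves + internal = 1159 + 1158 = 2317

2317


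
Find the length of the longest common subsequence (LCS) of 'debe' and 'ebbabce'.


DP table for LCS of 'debe' and 'ebbabce':
       e  b  b  a  b  c  e
    0  0  0  0  0  0  0  0
  d 0  0  0  0  0  0  0  0
  e 0  1  1  1  1  1  1  1
  b 0  1  2  2  2  2  2  2
  e 0  1  2  2  2  2  2  3
LCS: 'ebe'
LCS length = 3

3


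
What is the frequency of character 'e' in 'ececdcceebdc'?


Scanning 'ececdcceebdc' for 'e':
  Position 0: 'e' -> MATCH (count: 1)
  Position 2: 'e' -> MATCH (count: 2)
  Position 7: 'e' -> MATCH (count: 3)
  Position 8: 'e' -> MATCH (count: 4)
Total occurrences of 'e': 4

4


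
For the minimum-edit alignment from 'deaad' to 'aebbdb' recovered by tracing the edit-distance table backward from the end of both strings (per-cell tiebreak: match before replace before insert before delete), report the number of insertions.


Edit distance = 4. Backtracking from cell (5, 6) with preference match > replace > insert > delete,
then listing the resulting alignment 'deaad' -> 'aebbdb' left to right:
  Step 1: replace d->a
  Step 2: keep 'e'
  Step 3: replace a->b
  Step 4: replace a->b
  Step 5: keep 'd'
  Step 6: insert 'b' [insertion #1]
Total insertions: 1

1


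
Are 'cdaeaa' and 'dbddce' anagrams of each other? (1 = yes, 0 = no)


Sort characters of 'cdaeaa': 'aaacde'
Sort characters of 'dbddce': 'bcddde'
Sorted forms differ -> they are NOT anagrams
Result: 0

0


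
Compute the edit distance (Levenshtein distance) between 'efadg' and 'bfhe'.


Building DP table for s1='efadg' (len 5) and s2='bfhe' (len 4):
       b  f  h  e
    0  1  2  3  4
  e 1  1  2  3  3
  f 2  2  1  2  3
  a 3  3  2  2  3
  d 4  4  3  3  3
  g 5  5  4  4  4
Edit distance = dp[5][4] = 4

4


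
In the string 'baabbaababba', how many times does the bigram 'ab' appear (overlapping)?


Scanning 'baabbaababba' for bigram 'ab':
  Position 0: 'ba' -> no
  Position 1: 'aa' -> no
  Position 2: 'ab' -> MATCH
  Position 3: 'bb' -> no
  Position 4: 'ba' -> no
  Position 5: 'aa' -> no
  Position 6: 'ab' -> MATCH
  Position 7: 'ba' -> no
  Position 8: 'ab' -> MATCH
  Position 9: 'bb' -> no
  Position 10: 'ba' -> no
Total matches: 3

3


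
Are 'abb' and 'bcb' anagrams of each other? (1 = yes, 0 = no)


Sort characters of 'abb': 'abb'
Sort characters of 'bcb': 'bbc'
Sorted forms differ -> they are NOT anagrams
Result: 0

0


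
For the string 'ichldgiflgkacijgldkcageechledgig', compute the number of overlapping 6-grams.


String 'ichldgiflgkacijgldkcageechledgig' has length L = 32.
Number of overlapping n-grams = L - n + 1
Substituting: 32 - 6 + 1 = 27

27


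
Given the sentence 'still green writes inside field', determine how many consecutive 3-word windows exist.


Word trigrams from [5] words:
  Trigram 1: (still green writes)
  Trigram 2: (green writes inside)
  Trigram 3: (writes inside field)
Total word trigrams: 5 - 2 = 3

3


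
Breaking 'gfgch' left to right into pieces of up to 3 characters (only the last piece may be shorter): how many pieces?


'gfgch' has 5 characters.
Chunking with max size 3:
  Chunk 1: 'gfg' (positions 0-2)
  Chunk 2: 'ch' (positions 3-4)
Total chunks: ceil(5 / 3) = 2

2


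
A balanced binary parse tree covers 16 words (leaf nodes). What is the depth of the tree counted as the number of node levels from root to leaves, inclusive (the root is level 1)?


In a balanced binary tree with n leaves the deepest leaf is ceil(log2(n)) edges below the root,
so counting node levels inclusive of root and leaves gives ceil(log2(n)) + 1 levels.
log2(16) = 4.0000
ceil(4.0000) = 4
levels = 4 + 1 = 5

5


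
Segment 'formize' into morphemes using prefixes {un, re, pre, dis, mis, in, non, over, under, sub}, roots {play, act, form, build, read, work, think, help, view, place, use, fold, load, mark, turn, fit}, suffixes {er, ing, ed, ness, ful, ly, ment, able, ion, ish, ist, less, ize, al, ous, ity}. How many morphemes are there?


Segmenting 'formize' against the inventory:
  'form' -> root (morpheme 1)
  'ize' -> suffix (morpheme 2)
Total morphemes: 2

2


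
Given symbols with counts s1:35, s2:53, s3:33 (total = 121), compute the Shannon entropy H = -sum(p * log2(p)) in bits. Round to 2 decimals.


Computing entropy H = -sum(p_i * log2(p_i)):
  s1: p = 35/121 = 0.2893, -p*log2(p) = 0.5176
  s2: p = 53/121 = 0.4380, -p*log2(p) = 0.5217
  s3: p = 33/121 = 0.2727, -p*log2(p) = 0.5112
H = sum of terms = 1.5505
Rounded to 2 decimals: 1.55

1.55


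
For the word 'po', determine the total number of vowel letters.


Scanning each character of 'po':
  Position 1: 'p' -> consonant (running count: 0)
  Position 2: 'o' -> vowel (running count: 1)
Total vowels: 1

1


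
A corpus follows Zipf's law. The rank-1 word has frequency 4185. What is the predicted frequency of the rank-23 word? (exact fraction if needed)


Zipf's law: freq(rank) = f1 / rank
f1 = 4185, rank = 23
freq = 4185 / 23
GCD(4185, 23) = 1
Simplified: 4185/23

4185/23


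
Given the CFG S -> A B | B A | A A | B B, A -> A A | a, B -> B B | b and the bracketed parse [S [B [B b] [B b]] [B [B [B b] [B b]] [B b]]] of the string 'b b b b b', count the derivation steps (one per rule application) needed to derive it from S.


Every bracketed nonterminal node [X ...] in the tree is produced by exactly one rule application.
Reading the tree off as a leftmost derivation:
  Step 1: S  =>  B B   (applied S -> B B)
  Step 2: B B  =>  B B B   (applied B -> B B)
  Step 3: B B B  =>  b B B   (applied B -> b)
  Step 4: b B B  =>  b b B   (applied B -> b)
  Step 5: b b B  =>  b b B B   (applied B -> B B)
  Step 6: b b B B  =>  b b B B B   (applied B -> B B)
  Step 7: b b B B B  =>  b b b B B   (applied B -> b)
  Step 8: b b b B B  =>  b b b b B   (applied B -> b)
  Step 9: b b b b B  =>  b b b b b   (applied B -> b)
Final yield: b b b b b
Total rewrite steps: 9

9


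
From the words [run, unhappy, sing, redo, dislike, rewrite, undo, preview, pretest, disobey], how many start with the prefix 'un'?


Checking each word for prefix 'un':
  'run' -> no (count: 0)
  'unhappy' -> YES, starts with 'un' (count: 1)
  'sing' -> no (count: 1)
  'redo' -> no (count: 1)
  'dislike' -> no (count: 1)
  'rewrite' -> no (count: 1)
  'undo' -> YES, starts with 'un' (count: 2)
  'preview' -> no (count: 2)
  'pretest' -> no (count: 2)
  'disobey' -> no (count: 2)
Total with prefix 'un': 2

2


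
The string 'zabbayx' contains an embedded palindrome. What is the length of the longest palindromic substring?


Scanning 'zabbayx' for palindromic substrings.
Substring at positions 1-4: 'abba'.
Check: reverse('abba') = 'abba' -> palindrome confirmed.
Neighbouring characters ('z' / 'y') break symmetry, so it cannot extend further.
No longer palindromic substring exists; longest length = 4

4


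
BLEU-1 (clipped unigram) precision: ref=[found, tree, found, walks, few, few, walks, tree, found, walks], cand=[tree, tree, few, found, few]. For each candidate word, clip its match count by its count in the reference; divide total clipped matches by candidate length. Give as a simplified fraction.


Reference word counts: {'few': 2, 'found': 3, 'tree': 2, 'walks': 3}
Checking each candidate word (with clipping):
  'tree' -> in reference (ref count 2, used 1/2) -> match (matches: 1)
  'tree' -> in reference (ref count 2, used 2/2) -> match (matches: 2)
  'few' -> in reference (ref count 2, used 1/2) -> match (matches: 3)
  'found' -> in reference (ref count 3, used 1/3) -> match (matches: 4)
  'few' -> in reference (ref count 2, used 2/2) -> match (matches: 5)
Clipped matches: 5, Candidate length: 5
Precision = 5/5 = 1

1


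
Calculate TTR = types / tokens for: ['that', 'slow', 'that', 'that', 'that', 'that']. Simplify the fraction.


Tokens: 6
Unique types: ('slow', 'that') = 2
TTR = 2/6
Simplify: divide both by 2 -> 1/3
TTR = 1/3

1/3


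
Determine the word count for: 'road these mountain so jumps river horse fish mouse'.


Counting words by splitting on spaces:
  Word 1: 'road'
  Word 2: 'these'
  Word 3: 'mountain'
  Word 4: 'so'
  Word 5: 'jumps'
  Word 6: 'river'
  Word 7: 'horse'
  Word 8: 'fish'
  Word 9: 'mouse'
Total words: 9

9


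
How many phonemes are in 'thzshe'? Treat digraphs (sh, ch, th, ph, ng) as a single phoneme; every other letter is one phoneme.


Parsing 'thzshe' greedily, digraphs first:
  'th' -> digraph (1 consonant phoneme) (phonemes so far: 1)
  'z' -> consonant phoneme (phonemes so far: 2)
  'sh' -> digraph (1 consonant phoneme) (phonemes so far: 3)
  'e' -> vowel phoneme (phonemes so far: 4)
Total phonemes: 4

4


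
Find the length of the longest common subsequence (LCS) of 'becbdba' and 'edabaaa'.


DP table for LCS of 'becbdba' and 'edabaaa':
       e  d  a  b  a  a  a
    0  0  0  0  0  0  0  0
  b 0  0  0  0  1  1  1  1
  e 0  1  1  1  1  1  1  1
  c 0  1  1  1  1  1  1  1
  b 0  1  1  1  2  2  2  2
  d 0  1  2  2  2  2  2  2
  b 0  1  2  2  3  3  3  3
  a 0  1  2  3  3  4  4  4
LCS: 'edba'
LCS length = 4

4


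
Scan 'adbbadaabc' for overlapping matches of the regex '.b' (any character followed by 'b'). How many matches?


Pattern: .b means any character followed by 'b'.
Scanning 'adbbadaabc' position-by-position:
  Pos 0: window 'ad' -> no
  Pos 1: window 'db' -> MATCH
  Pos 2: window 'bb' -> MATCH
  Pos 3: window 'ba' -> no
  Pos 4: window 'ad' -> no
  Pos 5: window 'da' -> no
  Pos 6: window 'aa' -> no
  Pos 7: window 'ab' -> MATCH
  Pos 8: window 'bc' -> no
  Pos 9: window 'c' -> no
Total matches: 3

3


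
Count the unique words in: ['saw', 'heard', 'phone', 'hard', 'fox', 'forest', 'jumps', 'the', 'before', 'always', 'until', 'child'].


Listing all tokens and tracking unique types:
  Token 1: 'saw' -> NEW (unique so far: 1)
  Token 2: 'heard' -> NEW (unique so far: 2)
  Token 3: 'phone' -> NEW (unique so far: 3)
  Token 4: 'hard' -> NEW (unique so far: 4)
  Token 5: 'fox' -> NEW (unique so far: 5)
  Token 6: 'forest' -> NEW (unique so far: 6)
  Token 7: 'jumps' -> NEW (unique so far: 7)
  Token 8: 'the' -> NEW (unique so far: 8)
  Token 9: 'before' -> NEW (unique so far: 9)
  Token 10: 'always' -> NEW (unique so far: 10)
  Token 11: 'until' -> NEW (unique so far: 11)
  Token 12: 'child' -> NEW (unique so far: 12)
Unique types: ('always', 'before', 'child', 'forest', 'fox', 'hard', 'heard', 'jumps', 'phone', 'saw', 'the', 'until')
Vocabulary size: 12

12


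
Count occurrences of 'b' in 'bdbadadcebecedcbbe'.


Scanning 'bdbadadcebecedcbbe' for 'b':
  Position 0: 'b' -> MATCH (count: 1)
  Position 2: 'b' -> MATCH (count: 2)
  Position 9: 'b' -> MATCH (count: 3)
  Position 15: 'b' -> MATCH (count: 4)
  Position 16: 'b' -> MATCH (count: 5)
Total occurrences of 'b': 5

5


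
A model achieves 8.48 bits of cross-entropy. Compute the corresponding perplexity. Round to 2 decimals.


Perplexity formula: PP = 2^H
H = 8.48
PP = 2^8.48
Decompose: 2^8.48 = 2^8 * 2^0.48
2^8 = 256, 2^0.48 ~ 1.3947437
PP ~ 256 * 1.3947437 = 357.0543872
Rounded to 2 decimals: 357.05

357.05


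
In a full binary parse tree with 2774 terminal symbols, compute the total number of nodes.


Leaf nodes (terminals): 2774
Internal nodes = n - 1 = 2774 - 1 = 2773
Total = leaves + internal = 2774 + 2773 = 5547

5547


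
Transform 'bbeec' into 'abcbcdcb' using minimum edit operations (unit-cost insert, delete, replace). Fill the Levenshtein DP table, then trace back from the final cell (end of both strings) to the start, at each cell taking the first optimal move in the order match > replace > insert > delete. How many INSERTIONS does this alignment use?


Edit distance = 5. Backtracking from cell (5, 8) with preference match > replace > insert > delete,
then listing the resulting alignment 'bbeec' -> 'abcbcdcb' left to right:
  Step 1: insert 'a' [insertion #1]
  Step 2: keep 'b'
  Step 3: insert 'c' [insertion #2]
  Step 4: keep 'b'
  Step 5: replace e->c
  Step 6: replace e->d
  Step 7: keep 'c'
  Step 8: insert 'b' [insertion #3]
Total insertions: 3

3


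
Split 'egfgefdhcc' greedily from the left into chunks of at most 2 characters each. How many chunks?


'egfgefdhcc' has 10 characters.
Chunking with max size 2:
  Chunk 1: 'eg' (positions 0-1)
  Chunk 2: 'fg' (positions 2-3)
  Chunk 3: 'ef' (positions 4-5)
  Chunk 4: 'dh' (positions 6-7)
  Chunk 5: 'cc' (positions 8-9)
Total chunks: ceil(10 / 2) = 5

5


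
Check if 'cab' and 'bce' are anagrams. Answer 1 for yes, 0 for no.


Sort characters of 'cab': 'abc'
Sort characters of 'bce': 'bce'
Sorted forms differ -> they are NOT anagrams
Result: 0

0


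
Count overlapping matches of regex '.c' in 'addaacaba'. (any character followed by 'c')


Pattern: .c means any character followed by 'c'.
Scanning 'addaacaba' position-by-position:
  Pos 0: window 'ad' -> no
  Pos 1: window 'dd' -> no
  Pos 2: window 'da' -> no
  Pos 3: window 'aa' -> no
  Pos 4: window 'ac' -> MATCH
  Pos 5: window 'ca' -> no
  Pos 6: window 'ab' -> no
  Pos 7: window 'ba' -> no
  Pos 8: window 'a' -> no
Total matches: 1

1


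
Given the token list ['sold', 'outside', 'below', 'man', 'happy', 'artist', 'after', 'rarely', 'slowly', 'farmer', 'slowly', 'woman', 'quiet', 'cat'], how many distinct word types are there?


Listing all tokens and tracking unique types:
  Token 1: 'sold' -> NEW (unique so far: 1)
  Token 2: 'outside' -> NEW (unique so far: 2)
  Token 3: 'below' -> NEW (unique so far: 3)
  Token 4: 'man' -> NEW (unique so far: 4)
  Token 5: 'happy' -> NEW (unique so far: 5)
  Token 6: 'artist' -> NEW (unique so far: 6)
  Token 7: 'after' -> NEW (unique so far: 7)
  Token 8: 'rarely' -> NEW (unique so far: 8)
  Token 9: 'slowly' -> NEW (unique so far: 9)
  Token 10: 'farmer' -> NEW (unique so far: 10)
  Token 11: 'slowly' -> duplicate (unique so far: 10)
  Token 12: 'woman' -> NEW (unique so far: 11)
  Token 13: 'quiet' -> NEW (unique so far: 12)
  Token 14: 'cat' -> NEW (unique so far: 13)
Unique types: ('after', 'artist', 'below', 'cat', 'farmer', 'happy', 'man', 'outside', 'quiet', 'rarely', 'slowly', 'sold', 'woman')
Vocabulary size: 13

13


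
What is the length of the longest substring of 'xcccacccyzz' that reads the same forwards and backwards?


Scanning 'xcccacccyzz' for palindromic substrings.
Substring at positions 1-7: 'cccaccc'.
Check: reverse('cccaccc') = 'cccaccc' -> palindrome confirmed.
Neighbouring characters ('x' / 'y') break symmetry, so it cannot extend further.
No longer palindromic substring exists; longest length = 7

7


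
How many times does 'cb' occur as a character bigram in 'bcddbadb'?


Scanning 'bcddbadb' for bigram 'cb':
  Position 0: 'bc' -> no
  Position 1: 'cd' -> no
  Position 2: 'dd' -> no
  Position 3: 'db' -> no
  Position 4: 'ba' -> no
  Position 5: 'ad' -> no
  Position 6: 'db' -> no
Total matches: 0

0


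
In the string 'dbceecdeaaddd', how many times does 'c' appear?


Scanning 'dbceecdeaaddd' for 'c':
  Position 2: 'c' -> MATCH (count: 1)
  Position 5: 'c' -> MATCH (count: 2)
Total occurrences of 'c': 2

2


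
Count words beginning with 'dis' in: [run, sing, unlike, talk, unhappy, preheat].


Checking each word for prefix 'dis':
  'run' -> no (count: 0)
  'sing' -> no (count: 0)
  'unlike' -> no (count: 0)
  'talk' -> no (count: 0)
  'unhappy' -> no (count: 0)
  'preheat' -> no (count: 0)
Total with prefix 'dis': 0

0


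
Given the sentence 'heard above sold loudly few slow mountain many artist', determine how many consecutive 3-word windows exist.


Word trigrams from [9] words:
  Trigram 1: (heard above sold)
  Trigram 2: (above sold loudly)
  Trigram 3: (sold loudly few)
  Trigram 4: (loudly few slow)
  Trigram 5: (few slow mountain)
  Trigram 6: (slow mountain many)
  Trigram 7: (mountain many artist)
Total word trigrams: 9 - 2 = 7

7


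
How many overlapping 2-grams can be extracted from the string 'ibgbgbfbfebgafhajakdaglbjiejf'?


String 'ibgbgbfbfebgafhajakdaglbjiejf' has length L = 29.
Number of overlapping n-grams = L - n + 1
Substituting: 29 - 2 + 1 = 28

28


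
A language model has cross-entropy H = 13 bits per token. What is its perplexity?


Perplexity formula: PP = 2^H
H = 13
PP = 2^13
PP = 2^13 = 8192

8192


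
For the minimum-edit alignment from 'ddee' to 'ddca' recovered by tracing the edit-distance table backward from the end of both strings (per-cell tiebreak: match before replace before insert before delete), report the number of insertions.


Edit distance = 2. Backtracking from cell (4, 4) with preference match > replace > insert > delete,
then listing the resulting alignment 'ddee' -> 'ddca' left to right:
  Step 1: keep 'd'
  Step 2: keep 'd'
  Step 3: replace e->c
  Step 4: replace e->a
Total insertions: 0

0


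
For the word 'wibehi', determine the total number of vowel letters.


Scanning each character of 'wibehi':
  Position 1: 'w' -> consonant (running count: 0)
  Position 2: 'i' -> vowel (running count: 1)
  Position 3: 'b' -> consonant (running count: 1)
  Position 4: 'e' -> vowel (running count: 2)
  Position 5: 'h' -> consonant (running count: 2)
  Position 6: 'i' -> vowel (running count: 3)
Total vowels: 3

3


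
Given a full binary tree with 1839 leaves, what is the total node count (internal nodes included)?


Leaf nodes (terminals): 1839
Internal nodes = n - 1 = 1839 - 1 = 1838
Total = leaves + internal = 1839 + 1838 = 3677

3677


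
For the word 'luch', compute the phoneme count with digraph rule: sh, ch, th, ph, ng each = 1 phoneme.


Parsing 'luch' greedily, digraphs first:
  'l' -> consonant phoneme (phonemes so far: 1)
  'u' -> vowel phoneme (phonemes so far: 2)
  'ch' -> digraph (1 consonant phoneme) (phonemes so far: 3)
Total phonemes: 3

3


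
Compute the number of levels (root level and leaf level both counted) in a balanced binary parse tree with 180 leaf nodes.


In a balanced binary tree with n leaves the deepest leaf is ceil(log2(n)) edges below the root,
so counting node levels inclusive of root and leaves gives ceil(log2(n)) + 1 levels.
log2(180) = 7.4919
ceil(7.4919) = 8
levels = 8 + 1 = 9

9


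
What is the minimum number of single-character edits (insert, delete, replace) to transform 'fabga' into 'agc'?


Building DP table for s1='fabga' (len 5) and s2='agc' (len 3):
       a  g  c
    0  1  2  3
  f 1  1  2  3
  a 2  1  2  3
  b 3  2  2  3
  g 4  3  2  3
  a 5  4  3  3
Edit distance = dp[5][3] = 3

3


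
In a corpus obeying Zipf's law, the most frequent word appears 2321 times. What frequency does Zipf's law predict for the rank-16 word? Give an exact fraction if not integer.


Zipf's law: freq(rank) = f1 / rank
f1 = 2321, rank = 16
freq = 2321 / 16
GCD(2321, 16) = 1
Simplified: 2321/16

2321/16


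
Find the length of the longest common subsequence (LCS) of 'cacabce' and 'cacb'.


DP table for LCS of 'cacabce' and 'cacb':
       c  a  c  b
    0  0  0  0  0
  c 0  1  1  1  1
  a 0  1  2  2  2
  c 0  1  2  3  3
  a 0  1  2  3  3
  b 0  1  2  3  4
  c 0  1  2  3  4
  e 0  1  2  3  4
LCS: 'cacb'
LCS length = 4

4


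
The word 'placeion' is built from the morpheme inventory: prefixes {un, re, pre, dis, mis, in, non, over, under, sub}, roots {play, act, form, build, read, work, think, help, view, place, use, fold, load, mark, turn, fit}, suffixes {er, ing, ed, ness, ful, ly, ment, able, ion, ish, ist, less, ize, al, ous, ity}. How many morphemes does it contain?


Segmenting 'placeion' against the inventory:
  'place' -> root (morpheme 1)
  'ion' -> suffix (morpheme 2)
Total morphemes: 2

2


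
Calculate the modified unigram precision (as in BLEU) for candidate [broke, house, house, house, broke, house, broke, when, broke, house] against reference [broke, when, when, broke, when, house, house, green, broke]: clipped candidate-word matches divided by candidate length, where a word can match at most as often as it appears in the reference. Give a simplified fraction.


Reference word counts: {'broke': 3, 'green': 1, 'house': 2, 'when': 3}
Checking each candidate word (with clipping):
  'broke' -> in reference (ref count 3, used 1/3) -> match (matches: 1)
  'house' -> in reference (ref count 2, used 1/2) -> match (matches: 2)
  'house' -> in reference (ref count 2, used 2/2) -> match (matches: 3)
  'house' -> ref count 2 already used up (2/2) -> clipped, no match (matches: 3)
  'broke' -> in reference (ref count 3, used 2/3) -> match (matches: 4)
  'house' -> ref count 2 already used up (2/2) -> clipped, no match (matches: 4)
  'broke' -> in reference (ref count 3, used 3/3) -> match (matches: 5)
  'when' -> in reference (ref count 3, used 1/3) -> match (matches: 6)
  'broke' -> ref count 3 already used up (3/3) -> clipped, no match (matches: 6)
  'house' -> ref count 2 already used up (2/2) -> clipped, no match (matches: 6)
Clipped matches: 6, Candidate length: 10
Precision = 6/10 = 3/5

3/5


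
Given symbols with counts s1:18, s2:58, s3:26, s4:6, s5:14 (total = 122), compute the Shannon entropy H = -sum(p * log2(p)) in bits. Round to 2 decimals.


Computing entropy H = -sum(p_i * log2(p_i)):
  s1: p = 18/122 = 0.1475, -p*log2(p) = 0.4073
  s2: p = 58/122 = 0.4754, -p*log2(p) = 0.5100
  s3: p = 26/122 = 0.2131, -p*log2(p) = 0.4753
  s4: p = 6/122 = 0.0492, -p*log2(p) = 0.2137
  s5: p = 14/122 = 0.1148, -p*log2(p) = 0.3584
H = sum of terms = 1.9647
Rounded to 2 decimals: 1.96

1.96


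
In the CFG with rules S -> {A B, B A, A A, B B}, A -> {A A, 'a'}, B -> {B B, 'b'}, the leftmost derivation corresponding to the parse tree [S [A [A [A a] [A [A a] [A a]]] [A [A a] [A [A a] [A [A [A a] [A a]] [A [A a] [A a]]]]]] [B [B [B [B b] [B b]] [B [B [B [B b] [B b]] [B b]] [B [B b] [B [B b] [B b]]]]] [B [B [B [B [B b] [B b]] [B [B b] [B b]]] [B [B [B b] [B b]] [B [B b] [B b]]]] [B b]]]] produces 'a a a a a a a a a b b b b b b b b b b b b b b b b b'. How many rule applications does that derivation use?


Every bracketed nonterminal node [X ...] in the tree is produced by exactly one rule application.
Reading the tree off as a leftmost derivation:
  Step 1: S  =>  A B   (applied S -> A B)
  Step 2: A B  =>  A A B   (applied A -> A A)
  Step 3: A A B  =>  A A A B   (applied A -> A A)
  Step 4: A A A B  =>  a A A B   (applied A -> a)
  Step 5: a A A B  =>  a A A A B   (applied A -> A A)
  Step 6: a A A A B  =>  a a A A B   (applied A -> a)
  Step 7: a a A A B  =>  a a a A B   (applied A -> a)
  Step 8: a a a A B  =>  a a a A A B   (applied A -> A A)
  Step 9: a a a A A B  =>  a a a a A B   (applied A -> a)
  Step 10: a a a a A B  =>  a a a a A A B   (applied A -> A A)
  Step 11: a a a a A A B  =>  a a a a a A B   (applied A -> a)
  Step 12: a a a a a A B  =>  a a a a a A A B   (applied A -> A A)
  Step 13: a a a a a A A B  =>  a a a a a A A A B   (applied A -> A A)
  Step 14: a a a a a A A A B  =>  a a a a a a A A B   (applied A -> a)
  Step 15: a a a a a a A A B  =>  a a a a a a a A B   (applied A -> a)
  Step 16: a a a a a a a A B  =>  a a a a a a a A A B   (applied A -> A A)
  Step 17: a a a a a a a A A B  =>  a a a a a a a a A B   (applied A -> a)
  Step 18: a a a a a a a a A B  =>  a a a a a a a a a B   (applied A -> a)
  Step 19: a a a a a a a a a B  =>  a a a a a a a a a B B   (applied B -> B B)
  Step 20: a a a a a a a a a B B  =>  a a a a a a a a a B B B   (applied B -> B B)
  Step 21: a a a a a a a a a B B B  =>  a a a a a a a a a B B B B   (applied B -> B B)
  Step 22: a a a a a a a a a B B B B  =>  a a a a a a a a a b B B B   (applied B -> b)
  Step 23: a a a a a a a a a b B B B  =>  a a a a a a a a a b b B B   (applied B -> b)
  Step 24: a a a a a a a a a b b B B  =>  a a a a a a a a a b b B B B   (applied B -> B B)
  Step 25: a a a a a a a a a b b B B B  =>  a a a a a a a a a b b B B B B   (applied B -> B B)
  Step 26: a a a a a a a a a b b B B B B  =>  a a a a a a a a a b b B B B B B   (applied B -> B B)
  Step 27: a a a a a a a a a b b B B B B B  =>  a a a a a a a a a b b b B B B B   (applied B -> b)
  Step 28: a a a a a a a a a b b b B B B B  =>  a a a a a a a a a b b b b B B B   (applied B -> b)
  Step 29: a a a a a a a a a b b b b B B B  =>  a a a a a a a a a b b b b b B B   (applied B -> b)
  Step 30: a a a a a a a a a b b b b b B B  =>  a a a a a a a a a b b b b b B B B   (applied B -> B B)
  Step 31: a a a a a a a a a b b b b b B B B  =>  a a a a a a a a a b b b b b b B B   (applied B -> b)
  Step 32: a a a a a a a a a b b b b b b B B  =>  a a a a a a a a a b b b b b b B B B   (applied B -> B B)
  Step 33: a a a a a a a a a b b b b b b B B B  =>  a a a a a a a a a b b b b b b b B B   (applied B -> b)
  Step 34: a a a a a a a a a b b b b b b b B B  =>  a a a a a a a a a b b b b b b b b B   (applied B -> b)
  Step 35: a a a a a a a a a b b b b b b b b B  =>  a a a a a a a a a b b b b b b b b B B   (applied B -> B B)
  Step 36: a a a a a a a a a b b b b b b b b B B  =>  a a a a a a a a a b b b b b b b b B B B   (applied B -> B B)
  Step 37: a a a a a a a a a b b b b b b b b B B B  =>  a a a a a a a a a b b b b b b b b B B B B   (applied B -> B B)
  Step 38: a a a a a a a a a b b b b b b b b B B B B  =>  a a a a a a a a a b b b b b b b b B B B B B   (applied B -> B B)
  Step 39: a a a a a a a a a b b b b b b b b B B B B B  =>  a a a a a a a a a b b b b b b b b b B B B B   (applied B -> b)
  Step 40: a a a a a a a a a b b b b b b b b b B B B B  =>  a a a a a a a a a b b b b b b b b b b B B B   (applied B -> b)
  Step 41: a a a a a a a a a b b b b b b b b b b B B B  =>  a a a a a a a a a b b b b b b b b b b B B B B   (applied B -> B B)
  Step 42: a a a a a a a a a b b b b b b b b b b B B B B  =>  a a a a a a a a a b b b b b b b b b b b B B B   (applied B -> b)
  Step 43: a a a a a a a a a b b b b b b b b b b b B B B  =>  a a a a a a a a a b b b b b b b b b b b b B B   (applied B -> b)
  Step 44: a a a a a a a a a b b b b b b b b b b b b B B  =>  a a a a a a a a a b b b b b b b b b b b b B B B   (applied B -> B B)
  Step 45: a a a a a a a a a b b b b b b b b b b b b B B B  =>  a a a a a a a a a b b b b b b b b b b b b B B B B   (applied B -> B B)
  Step 46: a a a a a a a a a b b b b b b b b b b b b B B B B  =>  a a a a a a a a a b b b b b b b b b b b b b B B B   (applied B -> b)
  Step 47: a a a a a a a a a b b b b b b b b b b b b b B B B  =>  a a a a a a a a a b b b b b b b b b b b b b b B B   (applied B -> b)
  Step 48: a a a a a a a a a b b b b b b b b b b b b b b B B  =>  a a a a a a a a a b b b b b b b b b b b b b b B B B   (applied B -> B B)
  Step 49: a a a a a a a a a b b b b b b b b b b b b b b B B B  =>  a a a a a a a a a b b b b b b b b b b b b b b b B B   (applied B -> b)
  Step 50: a a a a a a a a a b b b b b b b b b b b b b b b B B  =>  a a a a a a a a a b b b b b b b b b b b b b b b b B   (applied B -> b)
  Step 51: a a a a a a a a a b b b b b b b b b b b b b b b b B  =>  a a a a a a a a a b b b b b b b b b b b b b b b b b   (applied B -> b)
Final yield: a a a a a a a a a b b b b b b b b b b b b b b b b b
Total rewrite steps: 51

51


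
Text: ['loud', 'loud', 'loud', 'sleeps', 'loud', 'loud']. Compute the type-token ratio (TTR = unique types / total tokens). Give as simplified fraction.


Tokens: 6
Unique types: ('loud', 'sleeps') = 2
TTR = 2/6
Simplify: divide both by 2 -> 1/3
TTR = 1/3

1/3


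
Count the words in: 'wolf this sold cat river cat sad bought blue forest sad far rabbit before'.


Counting words by splitting on spaces:
  Word 1: 'wolf'
  Word 2: 'this'
  Word 3: 'sold'
  Word 4: 'cat'
  Word 5: 'river'
  Word 6: 'cat'
  Word 7: 'sad'
  Word 8: 'bought'
  Word 9: 'blue'
  Word 10: 'forest'
  Word 11: 'sad'
  Word 12: 'far'
  Word 13: 'rabbit'
  Word 14: 'before'
Total words: 14

14


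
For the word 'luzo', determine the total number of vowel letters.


Scanning each character of 'luzo':
  Position 1: 'l' -> consonant (running count: 0)
  Position 2: 'u' -> vowel (running count: 1)
  Position 3: 'z' -> consonant (running count: 1)
  Position 4: 'o' -> vowel (running count: 2)
Total vowels: 2

2


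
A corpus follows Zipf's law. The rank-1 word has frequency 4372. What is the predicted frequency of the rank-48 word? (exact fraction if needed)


Zipf's law: freq(rank) = f1 / rank
f1 = 4372, rank = 48
freq = 4372 / 48
GCD(4372, 48) = 4
Simplified: 1093/12

1093/12


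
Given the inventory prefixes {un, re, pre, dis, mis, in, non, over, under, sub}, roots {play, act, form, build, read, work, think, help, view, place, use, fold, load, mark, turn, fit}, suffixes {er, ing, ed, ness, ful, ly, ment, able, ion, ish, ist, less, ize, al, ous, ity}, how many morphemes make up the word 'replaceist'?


Segmenting 'replaceist' against the inventory:
  're' -> prefix (morpheme 1)
  'place' -> root (morpheme 2)
  'ist' -> suffix (morpheme 3)
Total morphemes: 3

3


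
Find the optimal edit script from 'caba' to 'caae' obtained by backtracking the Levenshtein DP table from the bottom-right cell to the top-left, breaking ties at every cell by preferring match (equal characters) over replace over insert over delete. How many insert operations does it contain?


Edit distance = 2. Backtracking from cell (4, 4) with preference match > replace > insert > delete,
then listing the resulting alignment 'caba' -> 'caae' left to right:
  Step 1: keep 'c'
  Step 2: keep 'a'
  Step 3: replace b->a
  Step 4: replace a->e
Total insertions: 0

0


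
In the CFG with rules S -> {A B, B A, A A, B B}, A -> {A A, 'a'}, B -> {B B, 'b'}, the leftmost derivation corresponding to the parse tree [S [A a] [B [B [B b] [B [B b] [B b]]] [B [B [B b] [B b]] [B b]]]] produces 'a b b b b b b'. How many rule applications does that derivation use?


Every bracketed nonterminal node [X ...] in the tree is produced by exactly one rule application.
Reading the tree off as a leftmost derivation:
  Step 1: S  =>  A B   (applied S -> A B)
  Step 2: A B  =>  a B   (applied A -> a)
  Step 3: a B  =>  a B B   (applied B -> B B)
  Step 4: a B B  =>  a B B B   (applied B -> B B)
  Step 5: a B B B  =>  a b B B   (applied B -> b)
  Step 6: a b B B  =>  a b B B B   (applied B -> B B)
  Step 7: a b B B B  =>  a b b B B   (applied B -> b)
  Step 8: a b b B B  =>  a b b b B   (applied B -> b)
  Step 9: a b b b B  =>  a b b b B B   (applied B -> B B)
  Step 10: a b b b B B  =>  a b b b B B B   (applied B -> B B)
  Step 11: a b b b B B B  =>  a b b b b B B   (applied B -> b)
  Step 12: a b b b b B B  =>  a b b b b b B   (applied B -> b)
  Step 13: a b b b b b B  =>  a b b b b b b   (applied B -> b)
Final yield: a b b b b b b
Total rewrite steps: 13

13


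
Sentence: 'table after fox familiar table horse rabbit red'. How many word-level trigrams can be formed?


Word trigrams from [8] words:
  Trigram 1: (table after fox)
  Trigram 2: (after fox familiar)
  Trigram 3: (fox familiar table)
  Trigram 4: (familiar table horse)
  Trigram 5: (table horse rabbit)
  Trigram 6: (horse rabbit red)
Total word trigrams: 8 - 2 = 6

6


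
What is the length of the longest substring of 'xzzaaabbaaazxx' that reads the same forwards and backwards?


Scanning 'xzzaaabbaaazxx' for palindromic substrings.
Substring at positions 2-11: 'zaaabbaaaz'.
Check: reverse('zaaabbaaaz') = 'zaaabbaaaz' -> palindrome confirmed.
Neighbouring characters ('z' / 'x') break symmetry, so it cannot extend further.
No longer palindromic substring exists; longest length = 10

10


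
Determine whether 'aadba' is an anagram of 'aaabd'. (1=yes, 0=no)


Sort characters of 'aadba': 'aaabd'
Sort characters of 'aaabd': 'aaabd'
Sorted forms match -> they ARE anagrams
Result: 1

1


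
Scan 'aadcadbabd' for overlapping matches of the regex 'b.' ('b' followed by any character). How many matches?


Pattern: b. means 'b' followed by any character.
Scanning 'aadcadbabd' position-by-position:
  Pos 0: window 'aa' -> no
  Pos 1: window 'ad' -> no
  Pos 2: window 'dc' -> no
  Pos 3: window 'ca' -> no
  Pos 4: window 'ad' -> no
  Pos 5: window 'db' -> no
  Pos 6: window 'ba' -> MATCH
  Pos 7: window 'ab' -> no
  Pos 8: window 'bd' -> MATCH
  Pos 9: window 'd' -> no
Total matches: 2

2
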